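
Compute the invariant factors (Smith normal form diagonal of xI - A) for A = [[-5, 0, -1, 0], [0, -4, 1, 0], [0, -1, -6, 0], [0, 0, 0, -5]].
The Jordan structure of A has elementary divisors (x + 5)^3, (x + 5). Arranging the block sizes at each eigenvalue in decreasing order and taking row products gives the invariant factors.

Invariant factors (smallest first, each dividing the next): x + 5, (x + 5)^3.

Check: the last factor (x + 5)^3 is the minimal polynomial, and the product (x + 5)^4 is the characteristic polynomial.

x + 5, (x + 5)^3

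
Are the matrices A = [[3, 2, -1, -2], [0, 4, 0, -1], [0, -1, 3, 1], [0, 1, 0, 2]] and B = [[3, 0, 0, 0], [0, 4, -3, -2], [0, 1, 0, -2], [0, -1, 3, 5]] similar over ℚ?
No.

Both have characteristic polynomial (x - 3)^4, but the minimal polynomial of A is (x - 3)^3 while the minimal polynomial of B is (x - 3)^2. The minimal polynomial is a similarity invariant, so A and B are not similar.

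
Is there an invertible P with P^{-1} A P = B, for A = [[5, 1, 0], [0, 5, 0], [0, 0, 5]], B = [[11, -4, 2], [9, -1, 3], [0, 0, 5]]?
Yes.

Two matrices over a field are similar if and only if they have the same invariant factors.

Both A and B have characteristic polynomial (x - 5)^3 and minimal polynomial (x - 5)^2. Computing further, both have invariant factors x - 5, (x - 5)^2. Hence A and B are similar.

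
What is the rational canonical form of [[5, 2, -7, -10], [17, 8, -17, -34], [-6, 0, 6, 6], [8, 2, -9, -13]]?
R = [[0, 6, 0, 0], [1, 3, 0, 0], [0, 0, 0, 6], [0, 0, 1, 3]]

The invariant factors of A (the non-unit diagonal entries of the Smith normal form of xI - A over ℚ[x]) are x^2 - 3x - 6, x^2 - 3x - 6, each dividing the next. The characteristic polynomial is their product, (x^2 - 3x - 6)^2.

The rational canonical form is the block-diagonal matrix of companion matrices C(f_i):
R = [[0, 6, 0, 0], [1, 3, 0, 0], [0, 0, 0, 6], [0, 0, 1, 3]].

Note the characteristic polynomial does not split into linear factors over ℚ, so A has no Jordan form over ℚ; the rational canonical form exists over any field.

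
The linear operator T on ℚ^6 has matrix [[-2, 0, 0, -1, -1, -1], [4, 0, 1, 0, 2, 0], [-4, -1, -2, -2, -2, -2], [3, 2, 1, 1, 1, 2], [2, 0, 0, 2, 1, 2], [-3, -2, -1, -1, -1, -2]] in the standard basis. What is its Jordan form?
The characteristic polynomial is det(xI - A) = x^2(x + 1)^4, so the eigenvalues are -1 (algebraic multiplicity 4), 0 (algebraic multiplicity 2).

For λ = -1: rank(A + I) = 4, rank((A + I)^2) = 3, rank((A + I)^3) = 2. The eigenspace has dimension 6 - 4 = 2, so there are 2 Jordan blocks; the rank sequence gives block sizes [3, 1].

For λ = 0: rank(A) = 5, rank(A^2) = 4. The eigenspace has dimension 6 - 5 = 1, so there is 1 Jordan block; the rank sequence gives block sizes [2].

Assembling the blocks gives the Jordan form J above.

J = [[-1, 1, 0, 0, 0, 0], [0, -1, 1, 0, 0, 0], [0, 0, -1, 0, 0, 0], [0, 0, 0, -1, 0, 0], [0, 0, 0, 0, 0, 1], [0, 0, 0, 0, 0, 0]]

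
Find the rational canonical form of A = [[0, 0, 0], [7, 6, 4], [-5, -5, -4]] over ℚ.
R = [[0, 0, 0], [1, 0, 4], [0, 1, 2]]

The invariant factors of A (the non-unit diagonal entries of the Smith normal form of xI - A over ℚ[x]) are x(x^2 - 2x - 4), each dividing the next. The characteristic polynomial is their product, x(x^2 - 2x - 4).

The rational canonical form is the block-diagonal matrix of companion matrices C(f_i):
R = [[0, 0, 0], [1, 0, 4], [0, 1, 2]].

Note the characteristic polynomial does not split into linear factors over ℚ, so A has no Jordan form over ℚ; the rational canonical form exists over any field.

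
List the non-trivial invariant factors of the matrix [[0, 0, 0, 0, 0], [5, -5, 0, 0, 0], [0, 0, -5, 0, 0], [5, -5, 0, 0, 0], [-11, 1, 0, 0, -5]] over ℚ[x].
x(x + 5), x(x + 5)^2

The Jordan structure of A has elementary divisors (x + 5)^2, (x + 5), x, x. Arranging the block sizes at each eigenvalue in decreasing order and taking row products gives the invariant factors.

Invariant factors (smallest first, each dividing the next): x(x + 5), x(x + 5)^2.

Check: the last factor x(x + 5)^2 is the minimal polynomial, and the product x^2(x + 5)^3 is the characteristic polynomial.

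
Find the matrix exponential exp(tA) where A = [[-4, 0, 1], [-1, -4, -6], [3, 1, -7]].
e^{tA} = [[(2*t^2 + t + 1)*e^{-5*t}, t^2*e^{-5*t}/2, t*(2 - t)*e^{-5*t}/2], [t*(-10*t - 1)*e^{-5*t}, (-5*t^2/2 + t + 1)*e^{-5*t}, t*(5*t - 12)*e^{-5*t}/2], [t*(3 - 2*t)*e^{-5*t}, t*(2 - t)*e^{-5*t}/2, (t^2 - 4*t + 2)*e^{-5*t}/2]]

A has Jordan form J = [[-5, 1, 0], [0, -5, 1], [0, 0, -5]] with A = PJP^{-1}, so e^{tA} = P e^{tJ} P^{-1}.

For a Jordan block J_k(λ), e^{tJ_k(λ)} = e^{λt} · (I + tN + t^2 N^2/2! + ... + t^{k-1} N^{k-1}/(k-1)!) where N is the nilpotent superdiagonal part.

Assembling the blocks and conjugating back gives the entries of e^{tA} as shown above.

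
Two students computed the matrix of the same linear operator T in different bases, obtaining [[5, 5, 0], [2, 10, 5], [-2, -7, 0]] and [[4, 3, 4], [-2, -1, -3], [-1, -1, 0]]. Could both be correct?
No.

trace(A) = 15 but trace(B) = 3. The trace is a similarity invariant, so A and B are not similar.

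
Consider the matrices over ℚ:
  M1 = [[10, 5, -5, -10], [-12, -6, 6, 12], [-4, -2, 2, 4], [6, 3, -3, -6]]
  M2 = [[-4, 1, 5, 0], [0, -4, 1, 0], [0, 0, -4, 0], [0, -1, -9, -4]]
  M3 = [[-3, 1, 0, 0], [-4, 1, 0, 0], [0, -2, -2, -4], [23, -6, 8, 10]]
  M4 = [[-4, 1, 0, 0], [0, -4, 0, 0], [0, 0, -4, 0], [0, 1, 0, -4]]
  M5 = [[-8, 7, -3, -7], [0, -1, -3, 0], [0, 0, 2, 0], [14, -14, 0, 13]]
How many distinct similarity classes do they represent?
5 classes: {M1}, {M2}, {M3}, {M4}, {M5}

Characteristic polynomials: χ_{M1} = x^4, χ_{M2} = (x + 4)^4, χ_{M3} = (x - 6)(x - 2)(x + 1)^2, χ_{M4} = (x + 4)^4, χ_{M5} = (x - 6)(x - 2)(x + 1)^2.

{M1}: invariant factors x, x, x^2.

{M2}: invariant factors x + 4, (x + 4)^3.

{M3}: invariant factors (x - 6)(x - 2)(x + 1)^2.

{M4}: invariant factors x + 4, x + 4, (x + 4)^2.

{M5}: invariant factors x + 1, (x - 6)(x - 2)(x + 1).

Matrices are similar if and only if their invariant-factor lists agree; the partition into similarity classes is {M1}, {M2}, {M3}, {M4}, {M5}.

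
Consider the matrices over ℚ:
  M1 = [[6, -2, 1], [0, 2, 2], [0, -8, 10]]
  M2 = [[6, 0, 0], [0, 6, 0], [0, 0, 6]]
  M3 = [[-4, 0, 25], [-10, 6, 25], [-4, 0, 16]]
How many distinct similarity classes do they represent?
Characteristic polynomials: χ_{M1} = (x - 6)^3, χ_{M2} = (x - 6)^3, χ_{M3} = (x - 6)^3.

{M1, M3}: invariant factors x - 6, (x - 6)^2.

{M2}: invariant factors x - 6, x - 6, x - 6.

Matrices are similar if and only if their invariant-factor lists agree; the partition into similarity classes is {M1, M3}, {M2}.

2 classes: {M1, M3}, {M2}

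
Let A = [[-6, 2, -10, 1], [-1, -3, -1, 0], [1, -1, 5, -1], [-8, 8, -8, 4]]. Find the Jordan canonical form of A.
J = [[-4, 1, 0, 0], [0, -4, 0, 0], [0, 0, 4, 1], [0, 0, 0, 4]]

The characteristic polynomial is det(xI - A) = (x - 4)^2(x + 4)^2, so the eigenvalues are -4 (algebraic multiplicity 2), 4 (algebraic multiplicity 2).

For λ = -4: rank(A + 4I) = 3, rank((A + 4I)^2) = 2. The eigenspace has dimension 4 - 3 = 1, so there is 1 Jordan block; the rank sequence gives block sizes [2].

For λ = 4: rank(A - 4I) = 3, rank((A - 4I)^2) = 2. The eigenspace has dimension 4 - 3 = 1, so there is 1 Jordan block; the rank sequence gives block sizes [2].

Assembling the blocks gives the Jordan form J above.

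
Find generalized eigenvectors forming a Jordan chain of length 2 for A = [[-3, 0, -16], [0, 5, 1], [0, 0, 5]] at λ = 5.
v_1 = [[-2, 1, 1]]^T, v_2 = [[0, 1, 0]]^T

We seek v_1 ∈ ker((A - 5I)^2) \ ker(A - 5I), then set v_{i+1} = (A - 5I) v_i.

One such chain is v_1 = [[-2, 1, 1]]^T, v_2 = [[0, 1, 0]]^T. Check: (A - 5I) v_2 = [[0, 0, 0]]^T = 0.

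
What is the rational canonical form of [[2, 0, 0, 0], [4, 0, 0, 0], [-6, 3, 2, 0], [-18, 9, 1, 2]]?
R = [[2, 0, 0, 0], [0, 0, 0, 0], [0, 1, 0, -4], [0, 0, 1, 4]]

The invariant factors of A (the non-unit diagonal entries of the Smith normal form of xI - A over ℚ[x]) are x - 2, x(x - 2)^2, each dividing the next. The characteristic polynomial is their product, x(x - 2)^3.

The rational canonical form is the block-diagonal matrix of companion matrices C(f_i):
R = [[2, 0, 0, 0], [0, 0, 0, 0], [0, 1, 0, -4], [0, 0, 1, 4]].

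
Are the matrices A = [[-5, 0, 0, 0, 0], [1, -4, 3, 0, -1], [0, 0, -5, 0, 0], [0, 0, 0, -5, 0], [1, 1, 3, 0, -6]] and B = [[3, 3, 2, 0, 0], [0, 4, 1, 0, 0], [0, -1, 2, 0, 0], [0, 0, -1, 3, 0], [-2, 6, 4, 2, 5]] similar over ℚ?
trace(A) = -25 but trace(B) = 17. The trace is a similarity invariant, so A and B are not similar.

No.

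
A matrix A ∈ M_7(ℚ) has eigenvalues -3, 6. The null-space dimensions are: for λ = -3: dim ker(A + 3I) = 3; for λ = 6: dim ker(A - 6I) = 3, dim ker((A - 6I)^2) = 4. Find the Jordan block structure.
λ = -3: successive nullity increments [3] count blocks of size ≥ k; block sizes are [1, 1, 1].
λ = 6: successive nullity increments [3, 1] count blocks of size ≥ k; block sizes are [2, 1, 1].

Jordan blocks: (-3, 1), (-3, 1), (-3, 1), (6, 2), (6, 1), (6, 1)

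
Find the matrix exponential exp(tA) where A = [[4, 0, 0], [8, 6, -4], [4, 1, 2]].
e^{tA} = [[e^{4*t}, 0, 0], [8*t*e^{4*t}, (2*t + 1)*e^{4*t}, -4*t*e^{4*t}], [4*t*e^{4*t}, t*e^{4*t}, (1 - 2*t)*e^{4*t}]]

A has Jordan form J = [[4, 1, 0], [0, 4, 0], [0, 0, 4]] with A = PJP^{-1}, so e^{tA} = P e^{tJ} P^{-1}.

For a Jordan block J_k(λ), e^{tJ_k(λ)} = e^{λt} · (I + tN + t^2 N^2/2! + ... + t^{k-1} N^{k-1}/(k-1)!) where N is the nilpotent superdiagonal part.

Assembling the blocks and conjugating back gives the entries of e^{tA} as shown above.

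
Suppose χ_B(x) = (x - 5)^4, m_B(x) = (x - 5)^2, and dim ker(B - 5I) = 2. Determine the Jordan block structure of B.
Jordan blocks: (5, 2), (5, 2)

λ = 5: algebraic multiplicity 4 (exponent in χ_B), largest block size 2 (exponent in m_B), 2 blocks (geometric multiplicity). These force block sizes [2, 2].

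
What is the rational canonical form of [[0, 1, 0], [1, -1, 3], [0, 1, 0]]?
R = [[0, 0, 0], [1, 0, 4], [0, 1, -1]]

The invariant factors of A (the non-unit diagonal entries of the Smith normal form of xI - A over ℚ[x]) are x(x^2 + x - 4), each dividing the next. The characteristic polynomial is their product, x(x^2 + x - 4).

The rational canonical form is the block-diagonal matrix of companion matrices C(f_i):
R = [[0, 0, 0], [1, 0, 4], [0, 1, -1]].

Note the characteristic polynomial does not split into linear factors over ℚ, so A has no Jordan form over ℚ; the rational canonical form exists over any field.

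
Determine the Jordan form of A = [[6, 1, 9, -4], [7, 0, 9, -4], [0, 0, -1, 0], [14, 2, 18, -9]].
J = [[-1, 1, 0, 0], [0, -1, 0, 0], [0, 0, -1, 0], [0, 0, 0, -1]]

The characteristic polynomial is det(xI - A) = (x + 1)^4, so the eigenvalues are -1 (algebraic multiplicity 4).

For λ = -1: rank(A + I) = 1, rank((A + I)^2) = 0. The eigenspace has dimension 4 - 1 = 3, so there are 3 Jordan blocks; the rank sequence gives block sizes [2, 1, 1].

Assembling the blocks gives the Jordan form J above.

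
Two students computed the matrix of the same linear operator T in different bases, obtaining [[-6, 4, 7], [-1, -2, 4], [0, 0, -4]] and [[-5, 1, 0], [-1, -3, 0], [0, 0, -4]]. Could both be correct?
No.

Both have characteristic polynomial (x + 4)^3, but the minimal polynomial of A is (x + 4)^3 while the minimal polynomial of B is (x + 4)^2. The minimal polynomial is a similarity invariant, so A and B are not similar.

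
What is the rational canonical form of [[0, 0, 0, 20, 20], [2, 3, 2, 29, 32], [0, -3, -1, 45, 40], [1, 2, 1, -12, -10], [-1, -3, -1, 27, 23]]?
The invariant factors of A (the non-unit diagonal entries of the Smith normal form of xI - A over ℚ[x]) are (x - 5)(x^2 - 4x - 2)^2, each dividing the next. The characteristic polynomial is their product, (x - 5)(x^2 - 4x - 2)^2.

The rational canonical form is the block-diagonal matrix of companion matrices C(f_i):
R = [[0, 0, 0, 0, 20], [1, 0, 0, 0, 76], [0, 1, 0, 0, 44], [0, 0, 1, 0, -52], [0, 0, 0, 1, 13]].

Note the characteristic polynomial does not split into linear factors over ℚ, so A has no Jordan form over ℚ; the rational canonical form exists over any field.

R = [[0, 0, 0, 0, 20], [1, 0, 0, 0, 76], [0, 1, 0, 0, 44], [0, 0, 1, 0, -52], [0, 0, 0, 1, 13]]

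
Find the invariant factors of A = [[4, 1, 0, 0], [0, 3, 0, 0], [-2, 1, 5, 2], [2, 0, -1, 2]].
x - 4, (x - 4)(x - 3)^2

The Jordan structure of A has elementary divisors (x - 3)^2, (x - 4), (x - 4). Arranging the block sizes at each eigenvalue in decreasing order and taking row products gives the invariant factors.

Invariant factors (smallest first, each dividing the next): x - 4, (x - 4)(x - 3)^2.

Check: the last factor (x - 4)(x - 3)^2 is the minimal polynomial, and the product (x - 4)^2(x - 3)^2 is the characteristic polynomial.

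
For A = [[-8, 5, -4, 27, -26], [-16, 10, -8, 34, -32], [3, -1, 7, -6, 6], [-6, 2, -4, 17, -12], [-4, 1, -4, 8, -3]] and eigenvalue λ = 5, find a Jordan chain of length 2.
v_1 = [[1, 2, 0, 1, 1]]^T, v_2 = [[-2, -4, 1, -2, -2]]^T

We seek v_1 ∈ ker((A - 5I)^2) \ ker(A - 5I), then set v_{i+1} = (A - 5I) v_i.

One such chain is v_1 = [[1, 2, 0, 1, 1]]^T, v_2 = [[-2, -4, 1, -2, -2]]^T. Check: (A - 5I) v_2 = [[0, 0, 0, 0, 0]]^T = 0.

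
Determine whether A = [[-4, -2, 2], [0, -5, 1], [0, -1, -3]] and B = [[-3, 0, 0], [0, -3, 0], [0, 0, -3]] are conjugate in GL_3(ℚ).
trace(A) = -12 but trace(B) = -9. The trace is a similarity invariant, so A and B are not similar.

No.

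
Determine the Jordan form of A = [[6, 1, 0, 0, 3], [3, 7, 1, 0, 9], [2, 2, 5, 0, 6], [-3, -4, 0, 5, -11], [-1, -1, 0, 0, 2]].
The characteristic polynomial is det(xI - A) = (x - 5)^5, so the eigenvalues are 5 (algebraic multiplicity 5).

For λ = 5: rank(A - 5I) = 3, rank((A - 5I)^2) = 1, rank((A - 5I)^3) = 0. The eigenspace has dimension 5 - 3 = 2, so there are 2 Jordan blocks; the rank sequence gives block sizes [3, 2].

Assembling the blocks gives the Jordan form J above.

J = [[5, 1, 0, 0, 0], [0, 5, 1, 0, 0], [0, 0, 5, 0, 0], [0, 0, 0, 5, 1], [0, 0, 0, 0, 5]]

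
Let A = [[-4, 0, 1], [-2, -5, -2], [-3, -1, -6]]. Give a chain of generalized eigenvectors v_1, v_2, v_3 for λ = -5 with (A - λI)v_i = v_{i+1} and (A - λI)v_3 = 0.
v_1 = [[-1, 1, 1]]^T, v_2 = [[0, 0, 1]]^T, v_3 = [[1, -2, -1]]^T

We seek v_1 ∈ ker((A + 5I)^3) \ ker((A + 5I)^2), then set v_{i+1} = (A + 5I) v_i.

One such chain is v_1 = [[-1, 1, 1]]^T, v_2 = [[0, 0, 1]]^T, v_3 = [[1, -2, -1]]^T. Check: (A + 5I) v_3 = [[0, 0, 0]]^T = 0.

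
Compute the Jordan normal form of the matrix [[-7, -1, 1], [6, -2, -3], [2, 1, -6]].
The characteristic polynomial is det(xI - A) = (x + 5)^3, so the eigenvalues are -5 (algebraic multiplicity 3).

For λ = -5: rank(A + 5I) = 1, rank((A + 5I)^2) = 0. The eigenspace has dimension 3 - 1 = 2, so there are 2 Jordan blocks; the rank sequence gives block sizes [2, 1].

Assembling the blocks gives the Jordan form J above.

J = [[-5, 1, 0], [0, -5, 0], [0, 0, -5]]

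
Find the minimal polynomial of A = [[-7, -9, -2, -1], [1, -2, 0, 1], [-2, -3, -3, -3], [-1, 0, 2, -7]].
m_A(x) = (x + 4)(x + 5)^2

The characteristic polynomial factors as (x + 4)(x + 5)^3. The minimal polynomial is ∏(x - λ)^{k_λ} where k_λ is the size of the largest Jordan block at λ.

For λ = -5: rank(A + 5I) = 2, and the largest Jordan block has size 2 (the smallest k with rank((A + 5I)^k) = rank((A + 5I)^(k+1))).
For λ = -4: rank(A + 4I) = 3, and the largest Jordan block has size 1 (the smallest k with rank((A + 4I)^k) = rank((A + 4I)^(k+1))).

So m_A(x) = (x + 4)(x + 5)^2.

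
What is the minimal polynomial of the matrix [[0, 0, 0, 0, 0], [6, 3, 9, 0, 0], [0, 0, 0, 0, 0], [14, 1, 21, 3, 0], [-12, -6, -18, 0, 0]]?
The characteristic polynomial factors as x^3(x - 3)^2. The minimal polynomial is ∏(x - λ)^{k_λ} where k_λ is the size of the largest Jordan block at λ.

For λ = 0: rank(A) = 2, and the largest Jordan block has size 1 (the smallest k with rank(A^k) = rank(A^(k+1))).
For λ = 3: rank(A - 3I) = 4, and the largest Jordan block has size 2 (the smallest k with rank((A - 3I)^k) = rank((A - 3I)^(k+1))).

So m_A(x) = x(x - 3)^2.

m_A(x) = x(x - 3)^2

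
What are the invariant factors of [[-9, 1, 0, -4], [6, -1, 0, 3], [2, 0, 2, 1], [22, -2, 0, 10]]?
The Jordan structure of A has elementary divisors (x + 1)^2, (x - 2)^2. Arranging the block sizes at each eigenvalue in decreasing order and taking row products gives the invariant factors.

Invariant factors (smallest first, each dividing the next): (x - 2)^2(x + 1)^2.

Check: the last factor (x - 2)^2(x + 1)^2 is the minimal polynomial, and the product (x - 2)^2(x + 1)^2 is the characteristic polynomial.

(x - 2)^2(x + 1)^2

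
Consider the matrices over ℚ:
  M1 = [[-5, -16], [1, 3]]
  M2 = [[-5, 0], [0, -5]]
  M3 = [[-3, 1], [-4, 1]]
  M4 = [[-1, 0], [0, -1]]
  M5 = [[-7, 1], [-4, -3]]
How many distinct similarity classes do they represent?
4 classes: {M1, M3}, {M2}, {M4}, {M5}

Characteristic polynomials: χ_{M1} = (x + 1)^2, χ_{M2} = (x + 5)^2, χ_{M3} = (x + 1)^2, χ_{M4} = (x + 1)^2, χ_{M5} = (x + 5)^2.

{M1, M3}: invariant factors (x + 1)^2.

{M2}: invariant factors x + 5, x + 5.

{M4}: invariant factors x + 1, x + 1.

{M5}: invariant factors (x + 5)^2.

Matrices are similar if and only if their invariant-factor lists agree; the partition into similarity classes is {M1, M3}, {M2}, {M4}, {M5}.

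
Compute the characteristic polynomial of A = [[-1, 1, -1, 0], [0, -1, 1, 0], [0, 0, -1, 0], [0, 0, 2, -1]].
χ_A(x) = (x + 1)^4

xI - A = [[x + 1, -1, 1, 0], [0, x + 1, -1, 0], [0, 0, x + 1, 0], [0, 0, -2, x + 1]].

Expanding det(xI - A) along the first row:
det(xI - A) = + (x + 1)·det([[x + 1, -1, 0], [0, x + 1, 0], [0, -2, x + 1]]) - (-1)·det([[0, -1, 0], [0, x + 1, 0], [0, -2, x + 1]]) + (1)·det([[0, x + 1, 0], [0, 0, 0], [0, 0, x + 1]]) - (0)·det([[0, x + 1, -1], [0, 0, x + 1], [0, 0, -2]]).

Evaluating gives χ_A(x) = x^4 + 4x^3 + 6x^2 + 4x + 1 = (x + 1)^4.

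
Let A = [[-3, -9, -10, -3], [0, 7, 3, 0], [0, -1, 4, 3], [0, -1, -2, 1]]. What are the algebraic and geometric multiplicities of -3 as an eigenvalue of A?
The characteristic polynomial is (x - 4)^3(x + 3), so the factor x + 3 appears with exponent 1: the algebraic multiplicity is 1.

rank(A + 3I) = 3, so the eigenspace has dimension 4 - 3 = 1: the geometric multiplicity is 1.

algebraic multiplicity 1, geometric multiplicity 1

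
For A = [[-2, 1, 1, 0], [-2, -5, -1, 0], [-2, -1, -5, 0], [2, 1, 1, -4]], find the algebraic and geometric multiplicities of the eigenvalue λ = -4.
The characteristic polynomial is (x + 4)^4, so the factor x + 4 appears with exponent 4: the algebraic multiplicity is 4.

rank(A + 4I) = 1, so the eigenspace has dimension 4 - 1 = 3: the geometric multiplicity is 3.

Since 3 < 4, A is not diagonalizable.

algebraic multiplicity 4, geometric multiplicity 3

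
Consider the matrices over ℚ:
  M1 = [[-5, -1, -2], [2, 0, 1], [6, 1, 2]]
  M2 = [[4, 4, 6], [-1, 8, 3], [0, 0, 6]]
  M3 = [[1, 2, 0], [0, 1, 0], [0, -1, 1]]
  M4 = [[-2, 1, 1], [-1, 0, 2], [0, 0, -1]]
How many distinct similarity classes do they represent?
3 classes: {M1, M4}, {M2}, {M3}

Characteristic polynomials: χ_{M1} = (x + 1)^3, χ_{M2} = (x - 6)^3, χ_{M3} = (x - 1)^3, χ_{M4} = (x + 1)^3.

{M1, M4}: invariant factors (x + 1)^3.

{M2}: invariant factors x - 6, (x - 6)^2.

{M3}: invariant factors x - 1, (x - 1)^2.

Matrices are similar if and only if their invariant-factor lists agree; the partition into similarity classes is {M1, M4}, {M2}, {M3}.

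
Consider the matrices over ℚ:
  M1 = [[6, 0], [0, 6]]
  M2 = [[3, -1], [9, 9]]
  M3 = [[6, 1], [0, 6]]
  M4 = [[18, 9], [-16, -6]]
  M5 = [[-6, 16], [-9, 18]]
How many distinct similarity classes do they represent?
Characteristic polynomials: χ_{M1} = (x - 6)^2, χ_{M2} = (x - 6)^2, χ_{M3} = (x - 6)^2, χ_{M4} = (x - 6)^2, χ_{M5} = (x - 6)^2.

{M1}: invariant factors x - 6, x - 6.

{M2, M3, M4, M5}: invariant factors (x - 6)^2.

Matrices are similar if and only if their invariant-factor lists agree; the partition into similarity classes is {M1}, {M2, M3, M4, M5}.

2 classes: {M1}, {M2, M3, M4, M5}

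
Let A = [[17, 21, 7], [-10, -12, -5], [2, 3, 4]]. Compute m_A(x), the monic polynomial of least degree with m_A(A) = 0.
The characteristic polynomial factors as (x - 3)^3. The minimal polynomial is ∏(x - λ)^{k_λ} where k_λ is the size of the largest Jordan block at λ.

For λ = 3: rank(A - 3I) = 1, and the largest Jordan block has size 2 (the smallest k with rank((A - 3I)^k) = rank((A - 3I)^(k+1))).

So m_A(x) = (x - 3)^2.

m_A(x) = (x - 3)^2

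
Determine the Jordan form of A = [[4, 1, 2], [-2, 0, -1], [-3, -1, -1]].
J = [[1, 1, 0], [0, 1, 1], [0, 0, 1]]

The characteristic polynomial is det(xI - A) = (x - 1)^3, so the eigenvalues are 1 (algebraic multiplicity 3).

For λ = 1: rank(A - I) = 2, rank((A - I)^2) = 1, rank((A - I)^3) = 0. The eigenspace has dimension 3 - 2 = 1, so there is 1 Jordan block; the rank sequence gives block sizes [3].

Assembling the blocks gives the Jordan form J above.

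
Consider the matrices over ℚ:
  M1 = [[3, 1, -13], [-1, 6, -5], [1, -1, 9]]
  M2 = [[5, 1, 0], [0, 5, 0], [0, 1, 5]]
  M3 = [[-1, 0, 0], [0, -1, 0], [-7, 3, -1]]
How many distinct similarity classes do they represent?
3 classes: {M1}, {M2}, {M3}

Characteristic polynomials: χ_{M1} = (x - 6)^3, χ_{M2} = (x - 5)^3, χ_{M3} = (x + 1)^3.

{M1}: invariant factors (x - 6)^3.

{M2}: invariant factors x - 5, (x - 5)^2.

{M3}: invariant factors x + 1, (x + 1)^2.

Matrices are similar if and only if their invariant-factor lists agree; the partition into similarity classes is {M1}, {M2}, {M3}.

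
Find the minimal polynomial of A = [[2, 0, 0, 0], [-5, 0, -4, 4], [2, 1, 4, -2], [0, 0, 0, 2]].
m_A(x) = (x - 2)^3

The characteristic polynomial factors as (x - 2)^4. The minimal polynomial is ∏(x - λ)^{k_λ} where k_λ is the size of the largest Jordan block at λ.

For λ = 2: rank(A - 2I) = 2, and the largest Jordan block has size 3 (the smallest k with rank((A - 2I)^k) = rank((A - 2I)^(k+1))).

So m_A(x) = (x - 2)^3.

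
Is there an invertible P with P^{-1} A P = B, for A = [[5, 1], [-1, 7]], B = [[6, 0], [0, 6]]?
Both have characteristic polynomial (x - 6)^2, but the minimal polynomial of A is (x - 6)^2 while the minimal polynomial of B is x - 6. The minimal polynomial is a similarity invariant, so A and B are not similar.

No.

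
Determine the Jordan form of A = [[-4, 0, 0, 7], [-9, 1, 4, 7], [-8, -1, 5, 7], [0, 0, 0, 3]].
The characteristic polynomial is det(xI - A) = (x - 3)^3(x + 4), so the eigenvalues are -4 (algebraic multiplicity 1), 3 (algebraic multiplicity 3).

For λ = -4: algebraic multiplicity 1 gives one 1×1 block.

For λ = 3: rank(A - 3I) = 2, rank((A - 3I)^2) = 1. The eigenspace has dimension 4 - 2 = 2, so there are 2 Jordan blocks; the rank sequence gives block sizes [2, 1].

Assembling the blocks gives the Jordan form J above.

J = [[-4, 0, 0, 0], [0, 3, 1, 0], [0, 0, 3, 0], [0, 0, 0, 3]]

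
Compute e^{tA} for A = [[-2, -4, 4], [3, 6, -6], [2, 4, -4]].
A has Jordan form J = [[0, 1, 0], [0, 0, 0], [0, 0, 0]] with A = PJP^{-1}, so e^{tA} = P e^{tJ} P^{-1}.

For a Jordan block J_k(λ), e^{tJ_k(λ)} = e^{λt} · (I + tN + t^2 N^2/2! + ... + t^{k-1} N^{k-1}/(k-1)!) where N is the nilpotent superdiagonal part.

Assembling the blocks and conjugating back gives the entries of e^{tA} as shown above.

e^{tA} = [[1 - 2*t, -4*t, 4*t], [3*t, 6*t + 1, -6*t], [2*t, 4*t, 1 - 4*t]]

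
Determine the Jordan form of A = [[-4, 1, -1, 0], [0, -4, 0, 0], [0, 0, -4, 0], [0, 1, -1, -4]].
J = [[-4, 1, 0, 0], [0, -4, 0, 0], [0, 0, -4, 0], [0, 0, 0, -4]]

The characteristic polynomial is det(xI - A) = (x + 4)^4, so the eigenvalues are -4 (algebraic multiplicity 4).

For λ = -4: rank(A + 4I) = 1, rank((A + 4I)^2) = 0. The eigenspace has dimension 4 - 1 = 3, so there are 3 Jordan blocks; the rank sequence gives block sizes [2, 1, 1].

Assembling the blocks gives the Jordan form J above.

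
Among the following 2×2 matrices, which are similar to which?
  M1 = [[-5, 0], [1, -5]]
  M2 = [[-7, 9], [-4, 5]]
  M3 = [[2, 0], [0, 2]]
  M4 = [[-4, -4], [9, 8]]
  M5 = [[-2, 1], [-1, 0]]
4 classes: {M1}, {M2, M5}, {M3}, {M4}

Characteristic polynomials: χ_{M1} = (x + 5)^2, χ_{M2} = (x + 1)^2, χ_{M3} = (x - 2)^2, χ_{M4} = (x - 2)^2, χ_{M5} = (x + 1)^2.

{M1}: invariant factors (x + 5)^2.

{M2, M5}: invariant factors (x + 1)^2.

{M3}: invariant factors x - 2, x - 2.

{M4}: invariant factors (x - 2)^2.

Matrices are similar if and only if their invariant-factor lists agree; the partition into similarity classes is {M1}, {M2, M5}, {M3}, {M4}.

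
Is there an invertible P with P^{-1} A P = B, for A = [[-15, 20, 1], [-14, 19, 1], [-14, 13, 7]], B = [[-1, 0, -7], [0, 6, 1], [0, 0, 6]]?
Yes.

Two matrices over a field are similar if and only if they have the same invariant factors.

Both A and B have characteristic polynomial (x - 6)^2(x + 1) and minimal polynomial (x - 6)^2(x + 1). Computing further, both have invariant factors (x - 6)^2(x + 1). Hence A and B are similar.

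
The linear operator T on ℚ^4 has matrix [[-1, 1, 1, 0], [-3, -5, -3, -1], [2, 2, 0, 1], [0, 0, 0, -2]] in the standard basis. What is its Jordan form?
The characteristic polynomial is det(xI - A) = (x + 2)^4, so the eigenvalues are -2 (algebraic multiplicity 4).

For λ = -2: rank(A + 2I) = 2, rank((A + 2I)^2) = 0. The eigenspace has dimension 4 - 2 = 2, so there are 2 Jordan blocks; the rank sequence gives block sizes [2, 2].

Assembling the blocks gives the Jordan form J above.

J = [[-2, 1, 0, 0], [0, -2, 0, 0], [0, 0, -2, 1], [0, 0, 0, -2]]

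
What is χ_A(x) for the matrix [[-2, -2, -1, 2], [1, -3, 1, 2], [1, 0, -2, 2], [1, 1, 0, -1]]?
χ_A(x) = (x + 1)^2(x + 3)^2

xI - A = [[x + 2, 2, 1, -2], [-1, x + 3, -1, -2], [-1, 0, x + 2, -2], [-1, -1, 0, x + 1]].

Expanding det(xI - A) along the first row:
det(xI - A) = + (x + 2)·det([[x + 3, -1, -2], [0, x + 2, -2], [-1, 0, x + 1]]) - (2)·det([[-1, -1, -2], [-1, x + 2, -2], [-1, 0, x + 1]]) + (1)·det([[-1, x + 3, -2], [-1, 0, -2], [-1, -1, x + 1]]) - (-2)·det([[-1, x + 3, -1], [-1, 0, x + 2], [-1, -1, 0]]).

Evaluating gives χ_A(x) = x^4 + 8x^3 + 22x^2 + 24x + 9 = (x + 1)^2(x + 3)^2.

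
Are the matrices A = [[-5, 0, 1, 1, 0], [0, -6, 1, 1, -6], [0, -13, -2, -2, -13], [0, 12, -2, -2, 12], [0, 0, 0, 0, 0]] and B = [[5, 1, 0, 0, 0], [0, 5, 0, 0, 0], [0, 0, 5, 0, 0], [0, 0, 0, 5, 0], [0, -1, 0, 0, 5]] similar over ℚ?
trace(A) = -15 but trace(B) = 25. The trace is a similarity invariant, so A and B are not similar.

No.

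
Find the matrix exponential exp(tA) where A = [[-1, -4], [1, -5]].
e^{tA} = [[(2*t + 1)*e^{-3*t}, -4*t*e^{-3*t}], [t*e^{-3*t}, (1 - 2*t)*e^{-3*t}]]

A has Jordan form J = [[-3, 1], [0, -3]] with A = PJP^{-1}, so e^{tA} = P e^{tJ} P^{-1}.

For a Jordan block J_k(λ), e^{tJ_k(λ)} = e^{λt} · (I + tN + t^2 N^2/2! + ... + t^{k-1} N^{k-1}/(k-1)!) where N is the nilpotent superdiagonal part.

Assembling the blocks and conjugating back gives the entries of e^{tA} as shown above.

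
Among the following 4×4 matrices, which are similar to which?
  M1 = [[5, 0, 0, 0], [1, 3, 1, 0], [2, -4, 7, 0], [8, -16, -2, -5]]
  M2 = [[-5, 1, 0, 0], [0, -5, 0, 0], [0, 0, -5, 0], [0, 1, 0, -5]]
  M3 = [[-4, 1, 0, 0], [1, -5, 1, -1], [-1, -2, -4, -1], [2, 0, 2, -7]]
Characteristic polynomials: χ_{M1} = (x - 5)^3(x + 5), χ_{M2} = (x + 5)^4, χ_{M3} = (x + 5)^4.

{M1}: invariant factors x - 5, (x - 5)^2(x + 5).

{M2}: invariant factors x + 5, x + 5, (x + 5)^2.

{M3}: invariant factors x + 5, (x + 5)^3.

Matrices are similar if and only if their invariant-factor lists agree; the partition into similarity classes is {M1}, {M2}, {M3}.

3 classes: {M1}, {M2}, {M3}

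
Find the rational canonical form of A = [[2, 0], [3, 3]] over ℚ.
R = [[0, -6], [1, 5]]

The invariant factors of A (the non-unit diagonal entries of the Smith normal form of xI - A over ℚ[x]) are (x - 3)(x - 2), each dividing the next. The characteristic polynomial is their product, (x - 3)(x - 2).

The rational canonical form is the block-diagonal matrix of companion matrices C(f_i):
R = [[0, -6], [1, 5]].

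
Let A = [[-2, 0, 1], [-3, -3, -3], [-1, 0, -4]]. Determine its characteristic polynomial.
xI - A = [[x + 2, 0, -1], [3, x + 3, 3], [1, 0, x + 4]].

Expanding det(xI - A) along the first row:
det(xI - A) = + (x + 2)·det([[x + 3, 3], [0, x + 4]]) - (0)·det([[3, 3], [1, x + 4]]) + (-1)·det([[3, x + 3], [1, 0]]).

Evaluating gives χ_A(x) = x^3 + 9x^2 + 27x + 27 = (x + 3)^3.

χ_A(x) = (x + 3)^3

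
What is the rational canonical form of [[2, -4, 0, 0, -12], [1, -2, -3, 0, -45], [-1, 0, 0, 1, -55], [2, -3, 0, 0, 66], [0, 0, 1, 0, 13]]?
The invariant factors of A (the non-unit diagonal entries of the Smith normal form of xI - A over ℚ[x]) are x^2(x - 5)^2(x - 3), each dividing the next. The characteristic polynomial is their product, x^2(x - 5)^2(x - 3).

The rational canonical form is the block-diagonal matrix of companion matrices C(f_i):
R = [[0, 0, 0, 0, 0], [1, 0, 0, 0, 0], [0, 1, 0, 0, 75], [0, 0, 1, 0, -55], [0, 0, 0, 1, 13]].

R = [[0, 0, 0, 0, 0], [1, 0, 0, 0, 0], [0, 1, 0, 0, 75], [0, 0, 1, 0, -55], [0, 0, 0, 1, 13]]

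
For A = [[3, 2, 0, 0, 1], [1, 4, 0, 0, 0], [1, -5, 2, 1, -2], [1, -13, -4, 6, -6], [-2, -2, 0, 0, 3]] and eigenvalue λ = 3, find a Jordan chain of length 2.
We seek v_1 ∈ ker((A - 3I)^2) \ ker(A - 3I), then set v_{i+1} = (A - 3I) v_i.

One such chain is v_1 = [[-2, 1, 0, 1, -1]]^T, v_2 = [[1, -1, -4, -6, 2]]^T. Check: (A - 3I) v_2 = [[0, 0, 0, 0, 0]]^T = 0.

v_1 = [[-2, 1, 0, 1, -1]]^T, v_2 = [[1, -1, -4, -6, 2]]^T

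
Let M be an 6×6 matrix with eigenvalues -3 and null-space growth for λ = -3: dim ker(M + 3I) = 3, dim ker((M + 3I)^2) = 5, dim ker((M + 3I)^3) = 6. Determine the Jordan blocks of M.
λ = -3: successive nullity increments [3, 2, 1] count blocks of size ≥ k; block sizes are [3, 2, 1].

Jordan blocks: (-3, 3), (-3, 2), (-3, 1)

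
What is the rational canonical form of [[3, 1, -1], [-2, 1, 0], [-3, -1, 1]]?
The invariant factors of A (the non-unit diagonal entries of the Smith normal form of xI - A over ℚ[x]) are x(x - 3)(x - 2), each dividing the next. The characteristic polynomial is their product, x(x - 3)(x - 2).

The rational canonical form is the block-diagonal matrix of companion matrices C(f_i):
R = [[0, 0, 0], [1, 0, -6], [0, 1, 5]].

R = [[0, 0, 0], [1, 0, -6], [0, 1, 5]]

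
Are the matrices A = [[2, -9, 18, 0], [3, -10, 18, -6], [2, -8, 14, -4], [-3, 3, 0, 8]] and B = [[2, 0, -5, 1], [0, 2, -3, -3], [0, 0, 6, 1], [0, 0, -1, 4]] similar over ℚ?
Two matrices over a field are similar if and only if they have the same invariant factors.

Both A and B have characteristic polynomial (x - 5)^2(x - 2)^2 and minimal polynomial (x - 5)^2(x - 2). Computing further, both have invariant factors x - 2, (x - 5)^2(x - 2). Hence A and B are similar.

Yes.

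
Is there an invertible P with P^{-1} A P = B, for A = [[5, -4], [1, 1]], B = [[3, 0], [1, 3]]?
Two matrices over a field are similar if and only if they have the same invariant factors.

Both A and B have characteristic polynomial (x - 3)^2 and minimal polynomial (x - 3)^2. Computing further, both have invariant factors (x - 3)^2. Hence A and B are similar.

Yes.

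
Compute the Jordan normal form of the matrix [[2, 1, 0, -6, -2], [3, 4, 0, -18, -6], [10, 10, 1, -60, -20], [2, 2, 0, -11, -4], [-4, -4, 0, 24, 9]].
The characteristic polynomial is det(xI - A) = (x - 1)^5, so the eigenvalues are 1 (algebraic multiplicity 5).

For λ = 1: rank(A - I) = 1, rank((A - I)^2) = 0. The eigenspace has dimension 5 - 1 = 4, so there are 4 Jordan blocks; the rank sequence gives block sizes [2, 1, 1, 1].

Assembling the blocks gives the Jordan form J above.

J = [[1, 1, 0, 0, 0], [0, 1, 0, 0, 0], [0, 0, 1, 0, 0], [0, 0, 0, 1, 0], [0, 0, 0, 0, 1]]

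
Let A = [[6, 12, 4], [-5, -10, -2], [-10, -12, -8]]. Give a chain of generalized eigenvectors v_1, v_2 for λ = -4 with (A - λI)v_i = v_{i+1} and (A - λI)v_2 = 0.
We seek v_1 ∈ ker((A + 4I)^2) \ ker(A + 4I), then set v_{i+1} = (A + 4I) v_i.

One such chain is v_1 = [[-1, 1, 0]]^T, v_2 = [[2, -1, -2]]^T. Check: (A + 4I) v_2 = [[0, 0, 0]]^T = 0.

v_1 = [[-1, 1, 0]]^T, v_2 = [[2, -1, -2]]^T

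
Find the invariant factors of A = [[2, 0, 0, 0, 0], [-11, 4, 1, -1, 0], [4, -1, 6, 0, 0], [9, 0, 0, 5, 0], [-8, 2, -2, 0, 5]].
x - 5, (x - 5)^3(x - 2)

The Jordan structure of A has elementary divisors (x - 2), (x - 5)^3, (x - 5). Arranging the block sizes at each eigenvalue in decreasing order and taking row products gives the invariant factors.

Invariant factors (smallest first, each dividing the next): x - 5, (x - 5)^3(x - 2).

Check: the last factor (x - 5)^3(x - 2) is the minimal polynomial, and the product (x - 5)^4(x - 2) is the characteristic polynomial.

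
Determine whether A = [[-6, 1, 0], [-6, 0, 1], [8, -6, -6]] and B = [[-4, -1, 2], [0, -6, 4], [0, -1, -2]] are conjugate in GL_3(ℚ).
Both have characteristic polynomial (x + 4)^3, but the minimal polynomial of A is (x + 4)^3 while the minimal polynomial of B is (x + 4)^2. The minimal polynomial is a similarity invariant, so A and B are not similar.

No.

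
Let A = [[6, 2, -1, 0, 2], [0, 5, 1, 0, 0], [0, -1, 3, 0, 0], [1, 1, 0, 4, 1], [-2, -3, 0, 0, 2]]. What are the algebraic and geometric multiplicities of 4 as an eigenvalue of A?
algebraic multiplicity 5, geometric multiplicity 2

The characteristic polynomial is (x - 4)^5, so the factor x - 4 appears with exponent 5: the algebraic multiplicity is 5.

rank(A - 4I) = 3, so the eigenspace has dimension 5 - 3 = 2: the geometric multiplicity is 2.

Since 2 < 5, A is not diagonalizable.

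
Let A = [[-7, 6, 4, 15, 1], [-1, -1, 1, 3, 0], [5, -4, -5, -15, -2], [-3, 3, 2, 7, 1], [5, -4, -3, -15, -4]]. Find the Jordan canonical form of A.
J = [[-2, 1, 0, 0, 0], [0, -2, 1, 0, 0], [0, 0, -2, 0, 0], [0, 0, 0, -2, 1], [0, 0, 0, 0, -2]]

The characteristic polynomial is det(xI - A) = (x + 2)^5, so the eigenvalues are -2 (algebraic multiplicity 5).

For λ = -2: rank(A + 2I) = 3, rank((A + 2I)^2) = 1, rank((A + 2I)^3) = 0. The eigenspace has dimension 5 - 3 = 2, so there are 2 Jordan blocks; the rank sequence gives block sizes [3, 2].

Assembling the blocks gives the Jordan form J above.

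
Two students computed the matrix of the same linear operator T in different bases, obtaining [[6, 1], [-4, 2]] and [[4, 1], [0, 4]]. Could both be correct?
Two matrices over a field are similar if and only if they have the same invariant factors.

Both A and B have characteristic polynomial (x - 4)^2 and minimal polynomial (x - 4)^2. Computing further, both have invariant factors (x - 4)^2. Hence A and B are similar.

Yes.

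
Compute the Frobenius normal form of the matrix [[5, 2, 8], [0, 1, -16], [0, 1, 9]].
R = [[5, 0, 0], [0, 0, -25], [0, 1, 10]]

The invariant factors of A (the non-unit diagonal entries of the Smith normal form of xI - A over ℚ[x]) are x - 5, (x - 5)^2, each dividing the next. The characteristic polynomial is their product, (x - 5)^3.

The rational canonical form is the block-diagonal matrix of companion matrices C(f_i):
R = [[5, 0, 0], [0, 0, -25], [0, 1, 10]].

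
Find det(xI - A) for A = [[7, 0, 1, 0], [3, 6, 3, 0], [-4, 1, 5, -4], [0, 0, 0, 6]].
χ_A(x) = (x - 6)^4

xI - A = [[x - 7, 0, -1, 0], [-3, x - 6, -3, 0], [4, -1, x - 5, 4], [0, 0, 0, x - 6]].

Expanding det(xI - A) along the first row:
det(xI - A) = + (x - 7)·det([[x - 6, -3, 0], [-1, x - 5, 4], [0, 0, x - 6]]) - (0)·det([[-3, -3, 0], [4, x - 5, 4], [0, 0, x - 6]]) + (-1)·det([[-3, x - 6, 0], [4, -1, 4], [0, 0, x - 6]]) - (0)·det([[-3, x - 6, -3], [4, -1, x - 5], [0, 0, 0]]).

Evaluating gives χ_A(x) = x^4 - 24x^3 + 216x^2 - 864x + 1296 = (x - 6)^4.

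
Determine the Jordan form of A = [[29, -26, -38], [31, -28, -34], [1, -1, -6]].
J = [[-4, 1, 0], [0, -4, 0], [0, 0, 3]]

The characteristic polynomial is det(xI - A) = (x - 3)(x + 4)^2, so the eigenvalues are -4 (algebraic multiplicity 2), 3 (algebraic multiplicity 1).

For λ = -4: rank(A + 4I) = 2, rank((A + 4I)^2) = 1. The eigenspace has dimension 3 - 2 = 1, so there is 1 Jordan block; the rank sequence gives block sizes [2].

For λ = 3: algebraic multiplicity 1 gives one 1×1 block.

Assembling the blocks gives the Jordan form J above.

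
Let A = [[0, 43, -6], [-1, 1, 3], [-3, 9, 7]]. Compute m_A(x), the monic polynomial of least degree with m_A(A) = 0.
m_A(x) = (x - 5)^2(x + 2)

The characteristic polynomial factors as (x - 5)^2(x + 2). The minimal polynomial is ∏(x - λ)^{k_λ} where k_λ is the size of the largest Jordan block at λ.

For λ = -2: rank(A + 2I) = 2, and the largest Jordan block has size 1 (the smallest k with rank((A + 2I)^k) = rank((A + 2I)^(k+1))).
For λ = 5: rank(A - 5I) = 2, and the largest Jordan block has size 2 (the smallest k with rank((A - 5I)^k) = rank((A - 5I)^(k+1))).

So m_A(x) = (x - 5)^2(x + 2).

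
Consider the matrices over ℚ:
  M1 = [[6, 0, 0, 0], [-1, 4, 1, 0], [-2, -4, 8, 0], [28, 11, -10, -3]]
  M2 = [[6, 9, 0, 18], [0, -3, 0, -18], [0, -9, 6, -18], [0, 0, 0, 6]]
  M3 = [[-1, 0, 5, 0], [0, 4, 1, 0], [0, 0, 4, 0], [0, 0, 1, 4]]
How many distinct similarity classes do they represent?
3 classes: {M1}, {M2}, {M3}

Characteristic polynomials: χ_{M1} = (x - 6)^3(x + 3), χ_{M2} = (x - 6)^3(x + 3), χ_{M3} = (x - 4)^3(x + 1).

{M1}: invariant factors x - 6, (x - 6)^2(x + 3).

{M2}: invariant factors x - 6, x - 6, (x - 6)(x + 3).

{M3}: invariant factors x - 4, (x - 4)^2(x + 1).

Matrices are similar if and only if their invariant-factor lists agree; the partition into similarity classes is {M1}, {M2}, {M3}.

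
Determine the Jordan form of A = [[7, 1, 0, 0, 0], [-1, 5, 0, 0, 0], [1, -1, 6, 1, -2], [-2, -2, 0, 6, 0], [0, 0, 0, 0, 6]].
The characteristic polynomial is det(xI - A) = (x - 6)^5, so the eigenvalues are 6 (algebraic multiplicity 5).

For λ = 6: rank(A - 6I) = 2, rank((A - 6I)^2) = 0. The eigenspace has dimension 5 - 2 = 3, so there are 3 Jordan blocks; the rank sequence gives block sizes [2, 2, 1].

Assembling the blocks gives the Jordan form J above.

J = [[6, 1, 0, 0, 0], [0, 6, 0, 0, 0], [0, 0, 6, 1, 0], [0, 0, 0, 6, 0], [0, 0, 0, 0, 6]]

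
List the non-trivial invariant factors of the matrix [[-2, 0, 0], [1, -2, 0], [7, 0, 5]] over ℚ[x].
The Jordan structure of A has elementary divisors (x + 2)^2, (x - 5). Arranging the block sizes at each eigenvalue in decreasing order and taking row products gives the invariant factors.

Invariant factors (smallest first, each dividing the next): (x - 5)(x + 2)^2.

Check: the last factor (x - 5)(x + 2)^2 is the minimal polynomial, and the product (x - 5)(x + 2)^2 is the characteristic polynomial.

(x - 5)(x + 2)^2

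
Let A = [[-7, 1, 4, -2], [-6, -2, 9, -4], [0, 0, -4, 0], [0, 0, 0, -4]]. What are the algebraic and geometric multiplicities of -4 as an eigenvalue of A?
The characteristic polynomial is (x + 4)^3(x + 5), so the factor x + 4 appears with exponent 3: the algebraic multiplicity is 3.

rank(A + 4I) = 2, so the eigenspace has dimension 4 - 2 = 2: the geometric multiplicity is 2.

Since 2 < 3, A is not diagonalizable.

algebraic multiplicity 3, geometric multiplicity 2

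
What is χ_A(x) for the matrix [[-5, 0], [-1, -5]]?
χ_A(x) = (x + 5)^2

xI - A = [[x + 5, 0], [1, x + 5]].

Expanding det(xI - A) along the first row:
det(xI - A) = + (x + 5)·det([[x + 5]]) - (0)·det([[1]]).

Evaluating gives χ_A(x) = x^2 + 10x + 25 = (x + 5)^2.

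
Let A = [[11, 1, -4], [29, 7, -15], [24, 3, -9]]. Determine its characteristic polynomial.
xI - A = [[x - 11, -1, 4], [-29, x - 7, 15], [-24, -3, x + 9]].

Expanding det(xI - A) along the first row:
det(xI - A) = + (x - 11)·det([[x - 7, 15], [-3, x + 9]]) - (-1)·det([[-29, 15], [-24, x + 9]]) + (4)·det([[-29, x - 7], [-24, -3]]).

Evaluating gives χ_A(x) = x^3 - 9x^2 + 27x - 27 = (x - 3)^3.

χ_A(x) = (x - 3)^3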